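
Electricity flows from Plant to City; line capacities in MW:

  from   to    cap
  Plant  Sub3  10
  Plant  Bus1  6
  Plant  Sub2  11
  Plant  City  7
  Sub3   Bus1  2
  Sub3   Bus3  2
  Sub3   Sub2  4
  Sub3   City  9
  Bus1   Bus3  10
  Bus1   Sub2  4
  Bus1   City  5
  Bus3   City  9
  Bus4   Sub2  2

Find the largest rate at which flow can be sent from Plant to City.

Augment Plant→City: bottleneck 7, flow now 7.
Augment Plant→Sub3→City: bottleneck 9, flow now 16.
Augment Plant→Bus1→City: bottleneck 5, flow now 21.
Augment Plant→Sub3→Bus3→City: bottleneck 1, flow now 22.
Augment Plant→Bus1→Bus3→City: bottleneck 1, flow now 23.
No augmenting path remains; maximum flow = 23.
In the residual graph, reachable from Plant: {Plant, Sub2}.
Min-cut edges: Plant→Sub3 (10), Plant→Bus1 (6), Plant→City (7); capacity 10 + 6 + 7 = 23.
This cut is saturated, so no flow can exceed 23.

23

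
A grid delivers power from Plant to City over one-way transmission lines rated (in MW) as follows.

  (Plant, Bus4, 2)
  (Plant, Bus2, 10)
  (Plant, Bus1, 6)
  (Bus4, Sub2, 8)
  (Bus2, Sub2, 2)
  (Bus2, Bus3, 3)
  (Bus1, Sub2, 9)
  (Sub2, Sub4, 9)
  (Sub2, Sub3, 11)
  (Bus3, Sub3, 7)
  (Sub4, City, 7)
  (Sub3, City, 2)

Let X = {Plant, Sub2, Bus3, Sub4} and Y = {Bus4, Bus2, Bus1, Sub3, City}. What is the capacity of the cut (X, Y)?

Edges leaving {Plant, Sub2, Bus3, Sub4}: Plant→Bus4 (2), Plant→Bus2 (10), Plant→Bus1 (6), Sub2→Sub3 (11), Bus3→Sub3 (7), Sub4→City (7).
Cut capacity = 2 + 10 + 6 + 11 + 7 + 7 = 43.

43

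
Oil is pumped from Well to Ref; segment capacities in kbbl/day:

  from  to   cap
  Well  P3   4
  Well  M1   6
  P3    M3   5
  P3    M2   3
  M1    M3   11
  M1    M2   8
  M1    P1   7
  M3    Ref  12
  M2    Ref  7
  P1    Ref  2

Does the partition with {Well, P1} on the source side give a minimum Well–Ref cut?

Given cut capacity: 4 + 6 + 2 = 12.
Augment Well→P3→M3→Ref: bottleneck 4, flow now 4.
Augment Well→M1→M3→Ref: bottleneck 6, flow now 10.
No augmenting path remains; maximum flow = 10.
In the residual graph, reachable from Well: {Well}.
Min-cut edges: Well→P3 (4), Well→M1 (6); capacity 4 + 6 = 10.
Cut capacity 12 exceeds the max flow 10, so it is not minimum.

No — its capacity is 12, but the minimum cut has capacity 10.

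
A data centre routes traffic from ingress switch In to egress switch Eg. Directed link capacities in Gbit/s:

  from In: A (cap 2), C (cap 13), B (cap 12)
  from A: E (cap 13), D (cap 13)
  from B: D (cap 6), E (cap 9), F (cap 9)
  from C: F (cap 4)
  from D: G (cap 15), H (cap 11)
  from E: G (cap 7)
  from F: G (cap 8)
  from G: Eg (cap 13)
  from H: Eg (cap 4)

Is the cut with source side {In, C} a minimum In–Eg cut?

No — its capacity is 18, but the minimum cut has capacity 17.

Given cut capacity: 2 + 12 + 4 = 18.
Augment In→A→D→G→Eg: bottleneck 2, flow now 2.
Augment In→B→D→G→Eg: bottleneck 6, flow now 8.
Augment In→B→E→G→Eg: bottleneck 5, flow now 13.
Augment In→B→E→G→D→H→Eg: bottleneck 1, flow now 14. (uses reverse residual edge)
Augment In→C→F→G→D→H→Eg: bottleneck 3, flow now 17. (uses reverse residual edge)
No augmenting path remains; maximum flow = 17.
In the residual graph, reachable from In: {In, A, B, C, D, E, F, G, H}.
Min-cut edges: G→Eg (13), H→Eg (4); capacity 13 + 4 = 17.
Cut capacity 18 exceeds the max flow 17, so it is not minimum.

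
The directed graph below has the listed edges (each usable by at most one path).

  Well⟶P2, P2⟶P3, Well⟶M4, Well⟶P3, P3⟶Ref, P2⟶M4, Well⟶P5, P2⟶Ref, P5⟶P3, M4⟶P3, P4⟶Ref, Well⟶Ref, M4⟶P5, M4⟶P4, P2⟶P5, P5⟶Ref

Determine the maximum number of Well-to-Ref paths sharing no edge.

5

Assign every edge capacity 1; by Menger, the answer equals the max flow.
Path Well→Ref (+1); total 1.
Path Well→P2→Ref (+1); total 2.
Path Well→P3→Ref (+1); total 3.
Path Well→P5→Ref (+1); total 4.
Path Well→M4→P4→Ref (+1); total 5.
No residual Well→Ref path; max flow = 5.
Certifying cut of size 5: {Well→M4, Well→P2, Well→P3, Well→P5, Well→Ref}.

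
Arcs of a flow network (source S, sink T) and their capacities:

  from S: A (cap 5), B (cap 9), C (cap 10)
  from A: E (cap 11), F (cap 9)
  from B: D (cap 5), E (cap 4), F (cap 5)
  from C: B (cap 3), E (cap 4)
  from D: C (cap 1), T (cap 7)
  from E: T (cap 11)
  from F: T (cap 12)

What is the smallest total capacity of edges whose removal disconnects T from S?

Augment S→A→E→T: bottleneck 5, flow now 5.
Augment S→B→D→T: bottleneck 5, flow now 10.
Augment S→B→E→T: bottleneck 4, flow now 14.
Augment S→C→E→T: bottleneck 2, flow now 16.
Augment S→C→B→F→T: bottleneck 3, flow now 19.
Augment S→C→E→A→F→T: bottleneck 2, flow now 21. (uses reverse residual edge)
No augmenting path remains; maximum flow = 21.
By max-flow min-cut, the minimum cut capacity equals the max flow.
In the residual graph, reachable from S: {S, C}.
Min-cut edges: S→A (5), S→B (9), C→B (3), C→E (4); capacity 5 + 9 + 3 + 4 = 21.

21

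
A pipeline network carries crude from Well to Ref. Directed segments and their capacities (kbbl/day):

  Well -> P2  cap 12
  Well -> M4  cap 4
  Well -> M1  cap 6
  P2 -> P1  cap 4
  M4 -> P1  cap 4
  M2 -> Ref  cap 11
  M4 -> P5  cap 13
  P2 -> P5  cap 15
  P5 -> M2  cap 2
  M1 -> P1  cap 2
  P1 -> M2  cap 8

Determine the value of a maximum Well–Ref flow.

10

Augment Well→M4→P5→M2→Ref: bottleneck 2, flow now 2.
Augment Well→M4→P1→M2→Ref: bottleneck 2, flow now 4.
Augment Well→P2→P1→M2→Ref: bottleneck 4, flow now 8.
Augment Well→M1→P1→M2→Ref: bottleneck 2, flow now 10.
No augmenting path remains; maximum flow = 10.
In the residual graph, reachable from Well: {Well, M4, P2, M1, P5, P1}.
Min-cut edges: P5→M2 (2), P1→M2 (8); capacity 2 + 8 = 10.
This cut is saturated, so no flow can exceed 10.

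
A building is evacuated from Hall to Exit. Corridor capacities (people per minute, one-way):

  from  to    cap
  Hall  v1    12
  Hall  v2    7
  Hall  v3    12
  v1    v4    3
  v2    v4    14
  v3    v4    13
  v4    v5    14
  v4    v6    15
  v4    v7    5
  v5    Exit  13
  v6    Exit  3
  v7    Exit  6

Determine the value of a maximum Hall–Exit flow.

Augment Hall→v1→v4→v5→Exit: bottleneck 3, flow now 3.
Augment Hall→v2→v4→v5→Exit: bottleneck 7, flow now 10.
Augment Hall→v3→v4→v5→Exit: bottleneck 3, flow now 13.
Augment Hall→v3→v4→v6→Exit: bottleneck 3, flow now 16.
Augment Hall→v3→v4→v7→Exit: bottleneck 5, flow now 21.
No augmenting path remains; maximum flow = 21.
In the residual graph, reachable from Hall: {Hall, v1, v2, v3, v4, v5, v6}.
Min-cut edges: v4→v7 (5), v5→Exit (13), v6→Exit (3); capacity 5 + 13 + 3 = 21.
This cut is saturated, so no flow can exceed 21.

21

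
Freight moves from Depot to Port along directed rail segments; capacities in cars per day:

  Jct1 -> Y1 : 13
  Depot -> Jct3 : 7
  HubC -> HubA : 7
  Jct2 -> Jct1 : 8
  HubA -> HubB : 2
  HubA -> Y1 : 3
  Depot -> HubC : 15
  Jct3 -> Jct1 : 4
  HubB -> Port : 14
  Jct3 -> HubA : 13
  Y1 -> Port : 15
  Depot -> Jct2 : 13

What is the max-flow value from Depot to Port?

Augment Depot→HubC→HubA→Y1→Port: bottleneck 3, flow now 3.
Augment Depot→HubC→HubA→HubB→Port: bottleneck 2, flow now 5.
Augment Depot→Jct3→Jct1→Y1→Port: bottleneck 4, flow now 9.
Augment Depot→Jct2→Jct1→Y1→Port: bottleneck 8, flow now 17.
No augmenting path remains; maximum flow = 17.
In the residual graph, reachable from Depot: {Depot, HubC, Jct3, Jct2, HubA}.
Min-cut edges: Jct3→Jct1 (4), Jct2→Jct1 (8), HubA→Y1 (3), HubA→HubB (2); capacity 4 + 8 + 3 + 2 = 17.
This cut is saturated, so no flow can exceed 17.

17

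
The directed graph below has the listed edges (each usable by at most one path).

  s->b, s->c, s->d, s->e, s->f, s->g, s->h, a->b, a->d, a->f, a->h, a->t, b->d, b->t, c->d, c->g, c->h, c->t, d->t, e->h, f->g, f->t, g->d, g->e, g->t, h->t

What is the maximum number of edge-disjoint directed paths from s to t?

6

Assign every edge capacity 1; by Menger, the answer equals the max flow.
Path s→b→t (+1); total 1.
Path s→c→t (+1); total 2.
Path s→d→t (+1); total 3.
Path s→f→t (+1); total 4.
Path s→g→t (+1); total 5.
Path s→h→t (+1); total 6.
No residual s→t path; max flow = 6.
Certifying cut of size 6: {h→t, s→b, s→c, s→d, s→f, s→g}.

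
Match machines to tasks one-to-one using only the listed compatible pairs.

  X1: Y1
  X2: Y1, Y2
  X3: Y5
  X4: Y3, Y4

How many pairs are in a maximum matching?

4

Unit-capacity flow: source→left, listed edges, right→sink; max matching = max flow.
Augmenting path X1→Y1 (+1); matched 1.
Augmenting path X2→Y2 (+1); matched 2.
Augmenting path X3→Y5 (+1); matched 3.
Augmenting path X4→Y3 (+1); matched 4.
No augmenting path remains; maximum matching = 4.
König certificate: {X1, X2, X3, X4} is a vertex cover of size 4 (every listed pair touches it), so no matching can be larger.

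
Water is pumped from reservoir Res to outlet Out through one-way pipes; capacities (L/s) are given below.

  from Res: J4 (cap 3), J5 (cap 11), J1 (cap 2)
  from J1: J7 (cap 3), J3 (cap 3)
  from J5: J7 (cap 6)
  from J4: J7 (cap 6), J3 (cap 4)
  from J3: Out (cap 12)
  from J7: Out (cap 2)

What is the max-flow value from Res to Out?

Augment Res→J1→J3→Out: bottleneck 2, flow now 2.
Augment Res→J5→J7→Out: bottleneck 2, flow now 4.
Augment Res→J4→J3→Out: bottleneck 3, flow now 7.
No augmenting path remains; maximum flow = 7.
In the residual graph, reachable from Res: {Res, J5, J7}.
Min-cut edges: Res→J1 (2), Res→J4 (3), J7→Out (2); capacity 2 + 3 + 2 = 7.
This cut is saturated, so no flow can exceed 7.

7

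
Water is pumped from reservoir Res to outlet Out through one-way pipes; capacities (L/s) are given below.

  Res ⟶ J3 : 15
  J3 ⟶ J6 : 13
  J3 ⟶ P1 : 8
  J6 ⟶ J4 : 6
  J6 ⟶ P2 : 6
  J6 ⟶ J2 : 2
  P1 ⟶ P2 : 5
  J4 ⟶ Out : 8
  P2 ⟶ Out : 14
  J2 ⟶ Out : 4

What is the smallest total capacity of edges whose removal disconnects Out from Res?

Augment Res→J3→J6→J4→Out: bottleneck 6, flow now 6.
Augment Res→J3→J6→P2→Out: bottleneck 6, flow now 12.
Augment Res→J3→J6→J2→Out: bottleneck 1, flow now 13.
Augment Res→J3→P1→P2→Out: bottleneck 2, flow now 15.
No augmenting path remains; maximum flow = 15.
By max-flow min-cut, the minimum cut capacity equals the max flow.
In the residual graph, reachable from Res: {Res}.
Min-cut edges: Res→J3 (15); capacity 15 = 15.

15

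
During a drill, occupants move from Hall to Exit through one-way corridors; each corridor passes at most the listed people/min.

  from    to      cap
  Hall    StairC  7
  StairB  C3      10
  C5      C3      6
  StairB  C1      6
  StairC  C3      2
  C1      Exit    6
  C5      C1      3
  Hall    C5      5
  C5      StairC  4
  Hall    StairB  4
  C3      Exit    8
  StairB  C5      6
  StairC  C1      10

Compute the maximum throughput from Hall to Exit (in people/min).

Augment Hall→StairB→C1→Exit: bottleneck 4, flow now 4.
Augment Hall→C5→C1→Exit: bottleneck 2, flow now 6.
Augment Hall→C5→C3→Exit: bottleneck 3, flow now 9.
Augment Hall→StairC→C3→Exit: bottleneck 2, flow now 11.
Augment Hall→StairC→C1→StairB→C3→Exit: bottleneck 3, flow now 14. (uses reverse residual edge)
No augmenting path remains; maximum flow = 14.
In the residual graph, reachable from Hall: {Hall, StairB, C5, StairC, C1, C3}.
Min-cut edges: C1→Exit (6), C3→Exit (8); capacity 6 + 8 = 14.
This cut is saturated, so no flow can exceed 14.

14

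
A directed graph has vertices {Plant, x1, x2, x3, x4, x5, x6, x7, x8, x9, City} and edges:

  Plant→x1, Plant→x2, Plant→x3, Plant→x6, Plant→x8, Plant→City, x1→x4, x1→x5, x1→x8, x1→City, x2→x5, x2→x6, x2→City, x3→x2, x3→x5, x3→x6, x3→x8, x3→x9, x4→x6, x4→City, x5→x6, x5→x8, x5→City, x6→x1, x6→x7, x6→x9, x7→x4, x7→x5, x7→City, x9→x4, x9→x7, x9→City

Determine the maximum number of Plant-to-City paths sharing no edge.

Assign every edge capacity 1; by Menger, the answer equals the max flow.
Path Plant→City (+1); total 1.
Path Plant→x1→City (+1); total 2.
Path Plant→x2→City (+1); total 3.
Path Plant→x3→x5→City (+1); total 4.
Path Plant→x6→x7→City (+1); total 5.
No residual Plant→City path; max flow = 5.
Certifying cut of size 5: {Plant→City, Plant→x1, Plant→x2, Plant→x3, Plant→x6}.

5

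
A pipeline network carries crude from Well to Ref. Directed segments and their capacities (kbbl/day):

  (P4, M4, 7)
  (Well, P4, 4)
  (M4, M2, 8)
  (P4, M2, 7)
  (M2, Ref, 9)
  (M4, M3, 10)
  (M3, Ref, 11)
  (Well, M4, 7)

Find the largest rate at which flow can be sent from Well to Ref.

Augment Well→M4→M3→Ref: bottleneck 7, flow now 7.
Augment Well→P4→M2→Ref: bottleneck 4, flow now 11.
No augmenting path remains; maximum flow = 11.
In the residual graph, reachable from Well: {Well}.
Min-cut edges: Well→M4 (7), Well→P4 (4); capacity 7 + 4 = 11.
This cut is saturated, so no flow can exceed 11.

11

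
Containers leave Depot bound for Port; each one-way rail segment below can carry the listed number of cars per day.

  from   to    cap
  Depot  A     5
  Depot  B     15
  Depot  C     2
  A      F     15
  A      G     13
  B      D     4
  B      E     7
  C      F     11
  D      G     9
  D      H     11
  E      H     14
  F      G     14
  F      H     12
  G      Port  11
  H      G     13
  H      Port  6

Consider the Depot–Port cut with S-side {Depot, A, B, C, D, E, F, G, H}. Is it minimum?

Yes — it is a minimum cut (capacity 17).

Given cut capacity: 11 + 6 = 17.
Augment Depot→A→G→Port: bottleneck 5, flow now 5.
Augment Depot→B→D→G→Port: bottleneck 4, flow now 9.
Augment Depot→B→E→H→Port: bottleneck 6, flow now 15.
Augment Depot→C→F→G→Port: bottleneck 2, flow now 17.
No augmenting path remains; maximum flow = 17.
Cut capacity 17 equals the max flow, so it is a minimum cut.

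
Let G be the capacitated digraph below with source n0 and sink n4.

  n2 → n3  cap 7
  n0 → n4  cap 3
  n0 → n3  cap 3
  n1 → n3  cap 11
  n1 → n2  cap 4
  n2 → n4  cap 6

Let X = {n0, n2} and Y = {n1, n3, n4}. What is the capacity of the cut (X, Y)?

Edges leaving {n0, n2}: n0→n3 (3), n0→n4 (3), n2→n3 (7), n2→n4 (6).
Cut capacity = 3 + 3 + 7 + 6 = 19.

19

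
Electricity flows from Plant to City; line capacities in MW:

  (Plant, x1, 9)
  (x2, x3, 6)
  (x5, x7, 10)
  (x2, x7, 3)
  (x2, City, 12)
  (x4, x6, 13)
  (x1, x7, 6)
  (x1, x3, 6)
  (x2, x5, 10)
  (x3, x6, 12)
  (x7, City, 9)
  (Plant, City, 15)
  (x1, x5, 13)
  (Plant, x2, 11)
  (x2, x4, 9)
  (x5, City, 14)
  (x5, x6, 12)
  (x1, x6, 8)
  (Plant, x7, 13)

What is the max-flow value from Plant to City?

44

Augment Plant→City: bottleneck 15, flow now 15.
Augment Plant→x2→City: bottleneck 11, flow now 26.
Augment Plant→x7→City: bottleneck 9, flow now 35.
Augment Plant→x1→x5→City: bottleneck 9, flow now 44.
No augmenting path remains; maximum flow = 44.
In the residual graph, reachable from Plant: {Plant, x7}.
Min-cut edges: Plant→x1 (9), Plant→x2 (11), Plant→City (15), x7→City (9); capacity 9 + 11 + 15 + 9 = 44.
This cut is saturated, so no flow can exceed 44.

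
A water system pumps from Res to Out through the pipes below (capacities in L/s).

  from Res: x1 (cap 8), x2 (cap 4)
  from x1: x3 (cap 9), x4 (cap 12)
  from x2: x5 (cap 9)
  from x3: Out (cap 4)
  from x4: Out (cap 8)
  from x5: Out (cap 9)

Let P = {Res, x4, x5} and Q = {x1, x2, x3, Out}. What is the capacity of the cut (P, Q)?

29

Edges leaving {Res, x4, x5}: Res→x1 (8), Res→x2 (4), x4→Out (8), x5→Out (9).
Cut capacity = 8 + 4 + 8 + 9 = 29.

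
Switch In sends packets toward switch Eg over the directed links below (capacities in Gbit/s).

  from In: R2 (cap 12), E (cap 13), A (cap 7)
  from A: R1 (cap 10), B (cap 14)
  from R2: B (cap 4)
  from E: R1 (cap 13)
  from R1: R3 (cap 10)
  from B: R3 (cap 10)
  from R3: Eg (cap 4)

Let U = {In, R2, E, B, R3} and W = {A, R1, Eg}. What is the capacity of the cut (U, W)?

24

Edges leaving {In, R2, E, B, R3}: In→A (7), E→R1 (13), R3→Eg (4).
Cut capacity = 7 + 13 + 4 = 24.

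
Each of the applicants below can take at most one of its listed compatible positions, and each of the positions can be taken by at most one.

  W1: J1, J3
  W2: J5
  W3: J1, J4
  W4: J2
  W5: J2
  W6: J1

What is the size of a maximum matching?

5

Unit-capacity flow: source→left, listed edges, right→sink; max matching = max flow.
Augmenting path W1→J1 (+1); matched 1.
Augmenting path W2→J5 (+1); matched 2.
Augmenting path W3→J4 (+1); matched 3.
Augmenting path W4→J2 (+1); matched 4.
Augmenting path W6→J1→W1→J3 (+1); matched 5.
No augmenting path remains; maximum matching = 5.
König certificate: {W1, W2, W3, W6, J2} is a vertex cover of size 5 (every listed pair touches it), so no matching can be larger.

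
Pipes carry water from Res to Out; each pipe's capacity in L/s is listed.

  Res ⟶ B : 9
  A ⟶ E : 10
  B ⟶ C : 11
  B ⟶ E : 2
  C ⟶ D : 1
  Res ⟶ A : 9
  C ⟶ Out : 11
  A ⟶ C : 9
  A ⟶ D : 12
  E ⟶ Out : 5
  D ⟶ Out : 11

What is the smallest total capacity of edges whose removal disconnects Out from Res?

18

Augment Res→A→C→Out: bottleneck 9, flow now 9.
Augment Res→B→C→Out: bottleneck 2, flow now 11.
Augment Res→B→E→Out: bottleneck 2, flow now 13.
Augment Res→B→C→D→Out: bottleneck 1, flow now 14.
Augment Res→B→C→A→D→Out: bottleneck 4, flow now 18. (uses reverse residual edge)
No augmenting path remains; maximum flow = 18.
By max-flow min-cut, the minimum cut capacity equals the max flow.
In the residual graph, reachable from Res: {Res}.
Min-cut edges: Res→A (9), Res→B (9); capacity 9 + 9 = 18.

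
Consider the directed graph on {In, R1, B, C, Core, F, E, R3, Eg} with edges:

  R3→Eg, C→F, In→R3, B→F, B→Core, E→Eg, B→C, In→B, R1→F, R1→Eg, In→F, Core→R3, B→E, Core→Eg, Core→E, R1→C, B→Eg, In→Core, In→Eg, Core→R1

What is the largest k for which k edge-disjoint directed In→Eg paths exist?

Assign every edge capacity 1; by Menger, the answer equals the max flow.
Path In→Eg (+1); total 1.
Path In→B→Eg (+1); total 2.
Path In→Core→Eg (+1); total 3.
Path In→R3→Eg (+1); total 4.
No residual In→Eg path; max flow = 4.
Certifying cut of size 4: {In→B, In→Core, In→Eg, In→R3}.

4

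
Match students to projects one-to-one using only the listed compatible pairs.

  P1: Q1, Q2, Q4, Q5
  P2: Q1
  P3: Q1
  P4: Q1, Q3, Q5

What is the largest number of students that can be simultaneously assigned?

3

Unit-capacity flow: source→left, listed edges, right→sink; max matching = max flow.
Augmenting path P1→Q1 (+1); matched 1.
Augmenting path P4→Q3 (+1); matched 2.
Augmenting path P2→Q1→P1→Q2 (+1); matched 3.
No augmenting path remains; maximum matching = 3.
König certificate: {P1, P4, Q1} is a vertex cover of size 3 (every listed pair touches it), so no matching can be larger.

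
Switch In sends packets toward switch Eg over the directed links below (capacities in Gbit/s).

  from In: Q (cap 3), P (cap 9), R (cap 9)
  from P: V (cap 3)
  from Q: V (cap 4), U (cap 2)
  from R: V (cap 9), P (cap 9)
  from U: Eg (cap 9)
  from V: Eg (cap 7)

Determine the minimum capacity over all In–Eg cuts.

Augment In→P→V→Eg: bottleneck 3, flow now 3.
Augment In→Q→U→Eg: bottleneck 2, flow now 5.
Augment In→Q→V→Eg: bottleneck 1, flow now 6.
Augment In→R→V→Eg: bottleneck 3, flow now 9.
No augmenting path remains; maximum flow = 9.
By max-flow min-cut, the minimum cut capacity equals the max flow.
In the residual graph, reachable from In: {In, P, Q, R, V}.
Min-cut edges: Q→U (2), V→Eg (7); capacity 2 + 7 = 9.

9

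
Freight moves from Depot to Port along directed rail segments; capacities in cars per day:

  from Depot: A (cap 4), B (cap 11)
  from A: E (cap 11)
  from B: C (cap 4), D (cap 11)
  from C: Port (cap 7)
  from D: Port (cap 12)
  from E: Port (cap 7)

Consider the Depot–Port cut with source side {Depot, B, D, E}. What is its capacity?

Edges leaving {Depot, B, D, E}: Depot→A (4), B→C (4), D→Port (12), E→Port (7).
Cut capacity = 4 + 4 + 12 + 7 = 27.

27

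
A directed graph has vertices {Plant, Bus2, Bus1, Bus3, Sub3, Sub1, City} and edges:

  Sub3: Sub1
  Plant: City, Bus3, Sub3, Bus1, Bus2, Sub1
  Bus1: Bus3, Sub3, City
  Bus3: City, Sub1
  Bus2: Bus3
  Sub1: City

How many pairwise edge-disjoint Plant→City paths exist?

4

Assign every edge capacity 1; by Menger, the answer equals the max flow.
Path Plant→City (+1); total 1.
Path Plant→Bus1→City (+1); total 2.
Path Plant→Bus3→City (+1); total 3.
Path Plant→Sub1→City (+1); total 4.
No residual Plant→City path; max flow = 4.
Certifying cut of size 4: {Bus3→City, Plant→Bus1, Plant→City, Sub1→City}.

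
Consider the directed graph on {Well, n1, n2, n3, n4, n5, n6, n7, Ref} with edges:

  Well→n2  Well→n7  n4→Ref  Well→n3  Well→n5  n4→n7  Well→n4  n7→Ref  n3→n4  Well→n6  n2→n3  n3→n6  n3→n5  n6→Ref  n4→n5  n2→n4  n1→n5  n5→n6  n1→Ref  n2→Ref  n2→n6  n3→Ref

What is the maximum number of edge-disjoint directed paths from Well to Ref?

Assign every edge capacity 1; by Menger, the answer equals the max flow.
Path Well→n2→Ref (+1); total 1.
Path Well→n3→Ref (+1); total 2.
Path Well→n4→Ref (+1); total 3.
Path Well→n6→Ref (+1); total 4.
Path Well→n7→Ref (+1); total 5.
No residual Well→Ref path; max flow = 5.
Certifying cut of size 5: {Well→n2, Well→n3, Well→n4, Well→n7, n6→Ref}.

5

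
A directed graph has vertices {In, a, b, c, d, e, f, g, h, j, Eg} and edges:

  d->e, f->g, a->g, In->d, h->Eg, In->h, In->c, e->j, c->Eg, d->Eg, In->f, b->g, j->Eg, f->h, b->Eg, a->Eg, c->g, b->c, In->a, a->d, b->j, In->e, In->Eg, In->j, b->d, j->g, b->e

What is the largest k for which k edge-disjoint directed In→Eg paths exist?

Assign every edge capacity 1; by Menger, the answer equals the max flow.
Path In→Eg (+1); total 1.
Path In→a→Eg (+1); total 2.
Path In→c→Eg (+1); total 3.
Path In→d→Eg (+1); total 4.
Path In→h→Eg (+1); total 5.
Path In→j→Eg (+1); total 6.
No residual In→Eg path; max flow = 6.
Certifying cut of size 6: {In→Eg, In→a, In→c, In→d, h→Eg, j→Eg}.

6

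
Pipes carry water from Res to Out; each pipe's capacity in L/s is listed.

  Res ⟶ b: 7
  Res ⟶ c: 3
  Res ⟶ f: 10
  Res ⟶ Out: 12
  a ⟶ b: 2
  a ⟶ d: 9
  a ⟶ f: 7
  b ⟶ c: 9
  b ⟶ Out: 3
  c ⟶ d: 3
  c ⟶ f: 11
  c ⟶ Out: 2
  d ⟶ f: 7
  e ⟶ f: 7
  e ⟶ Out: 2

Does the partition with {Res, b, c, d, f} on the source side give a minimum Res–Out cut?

Given cut capacity: 12 + 3 + 2 = 17.
Augment Res→Out: bottleneck 12, flow now 12.
Augment Res→b→Out: bottleneck 3, flow now 15.
Augment Res→c→Out: bottleneck 2, flow now 17.
No augmenting path remains; maximum flow = 17.
Cut capacity 17 equals the max flow, so it is a minimum cut.

Yes — it is a minimum cut (capacity 17).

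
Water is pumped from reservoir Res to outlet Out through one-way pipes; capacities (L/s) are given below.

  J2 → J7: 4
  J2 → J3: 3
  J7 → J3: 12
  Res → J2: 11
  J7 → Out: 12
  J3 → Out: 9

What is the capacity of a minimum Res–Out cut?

7

Augment Res→J2→J3→Out: bottleneck 3, flow now 3.
Augment Res→J2→J7→Out: bottleneck 4, flow now 7.
No augmenting path remains; maximum flow = 7.
By max-flow min-cut, the minimum cut capacity equals the max flow.
In the residual graph, reachable from Res: {Res, J2}.
Min-cut edges: J2→J3 (3), J2→J7 (4); capacity 3 + 4 = 7.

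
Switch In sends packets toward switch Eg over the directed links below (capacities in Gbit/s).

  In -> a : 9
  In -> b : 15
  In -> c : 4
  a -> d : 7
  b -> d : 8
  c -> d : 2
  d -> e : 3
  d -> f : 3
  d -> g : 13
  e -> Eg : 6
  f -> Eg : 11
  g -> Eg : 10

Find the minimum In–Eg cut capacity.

Augment In→a→d→e→Eg: bottleneck 3, flow now 3.
Augment In→a→d→f→Eg: bottleneck 3, flow now 6.
Augment In→a→d→g→Eg: bottleneck 1, flow now 7.
Augment In→b→d→g→Eg: bottleneck 8, flow now 15.
Augment In→c→d→g→Eg: bottleneck 1, flow now 16.
No augmenting path remains; maximum flow = 16.
By max-flow min-cut, the minimum cut capacity equals the max flow.
In the residual graph, reachable from In: {In, a, b, c, d, g}.
Min-cut edges: d→e (3), d→f (3), g→Eg (10); capacity 3 + 3 + 10 = 16.

16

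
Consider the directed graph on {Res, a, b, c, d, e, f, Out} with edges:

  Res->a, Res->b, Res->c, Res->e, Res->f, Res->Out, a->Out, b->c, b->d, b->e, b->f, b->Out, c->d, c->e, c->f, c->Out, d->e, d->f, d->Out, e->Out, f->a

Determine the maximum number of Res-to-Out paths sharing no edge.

5

Assign every edge capacity 1; by Menger, the answer equals the max flow.
Path Res→Out (+1); total 1.
Path Res→a→Out (+1); total 2.
Path Res→b→Out (+1); total 3.
Path Res→c→Out (+1); total 4.
Path Res→e→Out (+1); total 5.
No residual Res→Out path; max flow = 5.
Certifying cut of size 5: {Res→Out, Res→b, Res→c, Res→e, a→Out}.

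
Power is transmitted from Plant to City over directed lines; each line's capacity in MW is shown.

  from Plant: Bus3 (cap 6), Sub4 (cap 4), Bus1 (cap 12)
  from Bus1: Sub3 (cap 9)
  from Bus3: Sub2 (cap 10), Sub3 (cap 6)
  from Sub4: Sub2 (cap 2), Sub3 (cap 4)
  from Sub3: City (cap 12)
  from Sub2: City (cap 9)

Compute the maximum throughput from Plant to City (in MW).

19

Augment Plant→Bus1→Sub3→City: bottleneck 9, flow now 9.
Augment Plant→Bus3→Sub3→City: bottleneck 3, flow now 12.
Augment Plant→Bus3→Sub2→City: bottleneck 3, flow now 15.
Augment Plant→Sub4→Sub2→City: bottleneck 2, flow now 17.
Augment Plant→Sub4→Sub3→Bus3→Sub2→City: bottleneck 2, flow now 19. (uses reverse residual edge)
No augmenting path remains; maximum flow = 19.
In the residual graph, reachable from Plant: {Plant, Bus1}.
Min-cut edges: Plant→Bus3 (6), Plant→Sub4 (4), Bus1→Sub3 (9); capacity 6 + 4 + 9 = 19.
This cut is saturated, so no flow can exceed 19.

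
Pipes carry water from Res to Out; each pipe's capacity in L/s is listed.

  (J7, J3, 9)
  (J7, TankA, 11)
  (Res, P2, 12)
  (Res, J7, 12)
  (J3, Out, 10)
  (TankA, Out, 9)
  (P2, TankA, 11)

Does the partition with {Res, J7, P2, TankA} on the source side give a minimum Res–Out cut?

Given cut capacity: 9 + 9 = 18.
Augment Res→J7→J3→Out: bottleneck 9, flow now 9.
Augment Res→J7→TankA→Out: bottleneck 3, flow now 12.
Augment Res→P2→TankA→Out: bottleneck 6, flow now 18.
No augmenting path remains; maximum flow = 18.
Cut capacity 18 equals the max flow, so it is a minimum cut.

Yes — it is a minimum cut (capacity 18).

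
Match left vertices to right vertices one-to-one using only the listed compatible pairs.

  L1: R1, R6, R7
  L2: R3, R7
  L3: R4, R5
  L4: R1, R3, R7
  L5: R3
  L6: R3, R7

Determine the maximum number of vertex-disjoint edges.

Unit-capacity flow: source→left, listed edges, right→sink; max matching = max flow.
Augmenting path L1→R1 (+1); matched 1.
Augmenting path L2→R3 (+1); matched 2.
Augmenting path L3→R4 (+1); matched 3.
Augmenting path L4→R7 (+1); matched 4.
Augmenting path L6→R7→L4→R1→L1→R6 (+1); matched 5.
No augmenting path remains; maximum matching = 5.
König certificate: {L1, L3, L4, R3, R7} is a vertex cover of size 5 (every listed pair touches it), so no matching can be larger.

5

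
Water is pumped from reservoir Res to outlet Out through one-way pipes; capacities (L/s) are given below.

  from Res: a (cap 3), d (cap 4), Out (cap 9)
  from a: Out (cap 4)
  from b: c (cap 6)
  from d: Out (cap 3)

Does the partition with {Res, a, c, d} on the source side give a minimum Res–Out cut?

No — its capacity is 16, but the minimum cut has capacity 15.

Given cut capacity: 9 + 4 + 3 = 16.
Augment Res→Out: bottleneck 9, flow now 9.
Augment Res→a→Out: bottleneck 3, flow now 12.
Augment Res→d→Out: bottleneck 3, flow now 15.
No augmenting path remains; maximum flow = 15.
In the residual graph, reachable from Res: {Res, d}.
Min-cut edges: Res→a (3), Res→Out (9), d→Out (3); capacity 3 + 9 + 3 = 15.
Cut capacity 16 exceeds the max flow 15, so it is not minimum.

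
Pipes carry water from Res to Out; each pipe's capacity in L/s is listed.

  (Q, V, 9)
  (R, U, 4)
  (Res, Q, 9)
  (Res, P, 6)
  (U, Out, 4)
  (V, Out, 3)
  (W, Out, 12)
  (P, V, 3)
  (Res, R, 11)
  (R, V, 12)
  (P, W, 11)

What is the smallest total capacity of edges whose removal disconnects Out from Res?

13

Augment Res→P→V→Out: bottleneck 3, flow now 3.
Augment Res→P→W→Out: bottleneck 3, flow now 6.
Augment Res→R→U→Out: bottleneck 4, flow now 10.
Augment Res→Q→V→P→W→Out: bottleneck 3, flow now 13. (uses reverse residual edge)
No augmenting path remains; maximum flow = 13.
By max-flow min-cut, the minimum cut capacity equals the max flow.
In the residual graph, reachable from Res: {Res, Q, R, V}.
Min-cut edges: Res→P (6), R→U (4), V→Out (3); capacity 6 + 4 + 3 = 13.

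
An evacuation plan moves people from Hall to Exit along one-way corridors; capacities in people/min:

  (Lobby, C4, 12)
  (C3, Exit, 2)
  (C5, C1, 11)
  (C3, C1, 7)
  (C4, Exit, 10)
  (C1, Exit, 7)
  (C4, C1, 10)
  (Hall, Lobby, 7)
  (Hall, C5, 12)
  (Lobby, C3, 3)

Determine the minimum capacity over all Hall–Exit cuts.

Augment Hall→Lobby→C3→Exit: bottleneck 2, flow now 2.
Augment Hall→Lobby→C4→Exit: bottleneck 5, flow now 7.
Augment Hall→C5→C1→Exit: bottleneck 7, flow now 14.
No augmenting path remains; maximum flow = 14.
By max-flow min-cut, the minimum cut capacity equals the max flow.
In the residual graph, reachable from Hall: {Hall, C5, C1}.
Min-cut edges: Hall→Lobby (7), C1→Exit (7); capacity 7 + 7 = 14.

14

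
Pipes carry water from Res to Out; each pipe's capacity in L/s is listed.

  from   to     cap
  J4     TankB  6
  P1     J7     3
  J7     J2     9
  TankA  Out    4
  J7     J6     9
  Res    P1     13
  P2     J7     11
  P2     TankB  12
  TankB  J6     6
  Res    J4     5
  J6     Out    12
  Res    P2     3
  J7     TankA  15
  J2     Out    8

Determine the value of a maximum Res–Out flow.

11

Augment Res→P2→TankB→J6→Out: bottleneck 3, flow now 3.
Augment Res→J4→TankB→J6→Out: bottleneck 3, flow now 6.
Augment Res→P1→J7→J2→Out: bottleneck 3, flow now 9.
Augment Res→J4→TankB→P2→J7→J2→Out: bottleneck 2, flow now 11. (uses reverse residual edge)
No augmenting path remains; maximum flow = 11.
In the residual graph, reachable from Res: {Res, P1}.
Min-cut edges: Res→P2 (3), Res→J4 (5), P1→J7 (3); capacity 3 + 5 + 3 = 11.
This cut is saturated, so no flow can exceed 11.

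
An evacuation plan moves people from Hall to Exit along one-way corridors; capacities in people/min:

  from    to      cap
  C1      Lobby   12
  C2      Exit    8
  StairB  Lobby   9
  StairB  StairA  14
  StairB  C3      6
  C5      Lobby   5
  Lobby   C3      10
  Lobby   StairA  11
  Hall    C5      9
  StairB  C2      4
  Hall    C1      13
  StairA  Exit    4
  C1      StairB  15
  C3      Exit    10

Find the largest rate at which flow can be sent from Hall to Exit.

Augment Hall→C5→Lobby→C3→Exit: bottleneck 5, flow now 5.
Augment Hall→C1→StairB→C3→Exit: bottleneck 5, flow now 10.
Augment Hall→C1→StairB→StairA→Exit: bottleneck 4, flow now 14.
Augment Hall→C1→StairB→C2→Exit: bottleneck 4, flow now 18.
No augmenting path remains; maximum flow = 18.
In the residual graph, reachable from Hall: {Hall, C5}.
Min-cut edges: Hall→C1 (13), C5→Lobby (5); capacity 13 + 5 = 18.
This cut is saturated, so no flow can exceed 18.

18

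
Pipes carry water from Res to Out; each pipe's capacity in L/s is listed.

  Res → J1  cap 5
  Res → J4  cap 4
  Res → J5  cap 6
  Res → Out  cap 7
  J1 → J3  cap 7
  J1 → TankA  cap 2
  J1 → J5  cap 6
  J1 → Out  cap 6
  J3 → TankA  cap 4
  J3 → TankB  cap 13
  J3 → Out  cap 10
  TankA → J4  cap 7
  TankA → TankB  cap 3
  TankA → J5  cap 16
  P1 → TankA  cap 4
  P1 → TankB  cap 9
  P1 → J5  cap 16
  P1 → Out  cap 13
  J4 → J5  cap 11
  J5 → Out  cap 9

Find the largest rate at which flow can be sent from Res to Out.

21

Augment Res→Out: bottleneck 7, flow now 7.
Augment Res→J1→Out: bottleneck 5, flow now 12.
Augment Res→J5→Out: bottleneck 6, flow now 18.
Augment Res→J4→J5→Out: bottleneck 3, flow now 21.
No augmenting path remains; maximum flow = 21.
In the residual graph, reachable from Res: {Res, J4, J5}.
Min-cut edges: Res→J1 (5), Res→Out (7), J5→Out (9); capacity 5 + 7 + 9 = 21.
This cut is saturated, so no flow can exceed 21.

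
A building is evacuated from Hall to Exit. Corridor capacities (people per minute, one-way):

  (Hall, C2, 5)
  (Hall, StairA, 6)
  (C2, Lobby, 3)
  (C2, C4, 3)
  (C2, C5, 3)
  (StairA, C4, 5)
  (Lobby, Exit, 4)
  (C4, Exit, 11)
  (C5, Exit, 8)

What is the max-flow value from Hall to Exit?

10

Augment Hall→C2→Lobby→Exit: bottleneck 3, flow now 3.
Augment Hall→C2→C4→Exit: bottleneck 2, flow now 5.
Augment Hall→StairA→C4→Exit: bottleneck 5, flow now 10.
No augmenting path remains; maximum flow = 10.
In the residual graph, reachable from Hall: {Hall, StairA}.
Min-cut edges: Hall→C2 (5), StairA→C4 (5); capacity 5 + 5 = 10.
This cut is saturated, so no flow can exceed 10.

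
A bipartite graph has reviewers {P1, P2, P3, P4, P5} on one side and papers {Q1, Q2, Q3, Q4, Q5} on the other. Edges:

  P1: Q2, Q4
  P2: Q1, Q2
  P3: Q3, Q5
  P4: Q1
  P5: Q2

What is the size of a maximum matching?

Unit-capacity flow: source→left, listed edges, right→sink; max matching = max flow.
Augmenting path P1→Q2 (+1); matched 1.
Augmenting path P2→Q1 (+1); matched 2.
Augmenting path P3→Q3 (+1); matched 3.
Augmenting path P5→Q2→P1→Q4 (+1); matched 4.
No augmenting path remains; maximum matching = 4.
König certificate: {P1, P3, Q1, Q2} is a vertex cover of size 4 (every listed pair touches it), so no matching can be larger.

4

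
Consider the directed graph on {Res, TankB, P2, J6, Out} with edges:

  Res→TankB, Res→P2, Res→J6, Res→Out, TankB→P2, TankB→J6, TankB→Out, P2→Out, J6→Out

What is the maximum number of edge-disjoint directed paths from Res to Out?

Assign every edge capacity 1; by Menger, the answer equals the max flow.
Path Res→Out (+1); total 1.
Path Res→TankB→Out (+1); total 2.
Path Res→P2→Out (+1); total 3.
Path Res→J6→Out (+1); total 4.
No residual Res→Out path; max flow = 4.
Certifying cut of size 4: {Res→J6, Res→Out, Res→P2, Res→TankB}.

4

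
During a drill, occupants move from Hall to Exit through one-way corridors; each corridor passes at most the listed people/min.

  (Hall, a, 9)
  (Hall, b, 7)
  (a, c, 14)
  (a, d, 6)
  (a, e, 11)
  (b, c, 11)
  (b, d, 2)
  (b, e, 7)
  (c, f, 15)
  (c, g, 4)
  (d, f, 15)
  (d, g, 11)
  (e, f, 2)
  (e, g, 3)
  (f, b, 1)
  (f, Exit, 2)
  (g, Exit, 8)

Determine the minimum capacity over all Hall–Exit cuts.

Augment Hall→a→c→f→Exit: bottleneck 2, flow now 2.
Augment Hall→a→c→g→Exit: bottleneck 4, flow now 6.
Augment Hall→a→d→g→Exit: bottleneck 3, flow now 9.
Augment Hall→b→d→g→Exit: bottleneck 1, flow now 10.
No augmenting path remains; maximum flow = 10.
By max-flow min-cut, the minimum cut capacity equals the max flow.
In the residual graph, reachable from Hall: {Hall, a, b, c, d, e, f, g}.
Min-cut edges: f→Exit (2), g→Exit (8); capacity 2 + 8 = 10.

10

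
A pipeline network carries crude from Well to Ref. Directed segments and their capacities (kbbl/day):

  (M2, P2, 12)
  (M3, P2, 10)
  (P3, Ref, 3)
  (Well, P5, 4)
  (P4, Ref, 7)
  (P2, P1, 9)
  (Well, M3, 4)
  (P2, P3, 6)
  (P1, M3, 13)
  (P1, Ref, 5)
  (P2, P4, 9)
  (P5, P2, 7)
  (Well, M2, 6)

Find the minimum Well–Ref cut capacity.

Augment Well→M3→P2→P1→Ref: bottleneck 4, flow now 4.
Augment Well→P5→P2→P1→Ref: bottleneck 1, flow now 5.
Augment Well→P5→P2→P3→Ref: bottleneck 3, flow now 8.
Augment Well→M2→P2→P4→Ref: bottleneck 6, flow now 14.
No augmenting path remains; maximum flow = 14.
By max-flow min-cut, the minimum cut capacity equals the max flow.
In the residual graph, reachable from Well: {Well}.
Min-cut edges: Well→M3 (4), Well→P5 (4), Well→M2 (6); capacity 4 + 4 + 6 = 14.

14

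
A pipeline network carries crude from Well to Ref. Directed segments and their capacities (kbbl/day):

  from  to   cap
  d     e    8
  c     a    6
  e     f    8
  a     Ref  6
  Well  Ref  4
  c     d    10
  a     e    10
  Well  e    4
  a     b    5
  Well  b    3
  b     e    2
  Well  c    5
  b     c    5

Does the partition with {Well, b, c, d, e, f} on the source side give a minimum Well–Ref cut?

Given cut capacity: 4 + 6 = 10.
Augment Well→Ref: bottleneck 4, flow now 4.
Augment Well→c→a→Ref: bottleneck 5, flow now 9.
Augment Well→b→c→a→Ref: bottleneck 1, flow now 10.
No augmenting path remains; maximum flow = 10.
Cut capacity 10 equals the max flow, so it is a minimum cut.

Yes — it is a minimum cut (capacity 10).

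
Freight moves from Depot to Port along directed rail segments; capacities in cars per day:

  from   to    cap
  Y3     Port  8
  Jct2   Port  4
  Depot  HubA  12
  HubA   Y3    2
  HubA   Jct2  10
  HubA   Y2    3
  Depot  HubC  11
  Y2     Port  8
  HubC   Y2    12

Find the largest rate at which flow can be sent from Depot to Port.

14

Augment Depot→HubA→Jct2→Port: bottleneck 4, flow now 4.
Augment Depot→HubA→Y2→Port: bottleneck 3, flow now 7.
Augment Depot→HubA→Y3→Port: bottleneck 2, flow now 9.
Augment Depot→HubC→Y2→Port: bottleneck 5, flow now 14.
No augmenting path remains; maximum flow = 14.
In the residual graph, reachable from Depot: {Depot, HubA, HubC, Jct2, Y2}.
Min-cut edges: HubA→Y3 (2), Jct2→Port (4), Y2→Port (8); capacity 2 + 4 + 8 = 14.
This cut is saturated, so no flow can exceed 14.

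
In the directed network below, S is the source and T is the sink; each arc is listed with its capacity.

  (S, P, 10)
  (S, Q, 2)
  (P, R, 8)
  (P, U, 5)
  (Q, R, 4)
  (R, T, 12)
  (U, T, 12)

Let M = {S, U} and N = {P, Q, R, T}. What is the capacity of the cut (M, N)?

24

Edges leaving {S, U}: S→P (10), S→Q (2), U→T (12).
Cut capacity = 10 + 2 + 12 = 24.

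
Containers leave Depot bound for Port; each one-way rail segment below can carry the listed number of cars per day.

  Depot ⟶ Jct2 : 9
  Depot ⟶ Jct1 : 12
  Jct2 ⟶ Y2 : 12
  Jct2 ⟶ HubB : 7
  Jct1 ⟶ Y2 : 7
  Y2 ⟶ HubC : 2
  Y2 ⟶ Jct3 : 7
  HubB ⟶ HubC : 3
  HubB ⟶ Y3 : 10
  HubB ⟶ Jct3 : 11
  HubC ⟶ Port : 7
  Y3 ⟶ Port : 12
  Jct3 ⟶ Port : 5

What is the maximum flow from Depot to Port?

14

Augment Depot→Jct2→Y2→HubC→Port: bottleneck 2, flow now 2.
Augment Depot→Jct2→Y2→Jct3→Port: bottleneck 5, flow now 7.
Augment Depot→Jct2→HubB→HubC→Port: bottleneck 2, flow now 9.
Augment Depot→Jct1→Y2→Jct2→HubB→HubC→Port: bottleneck 1, flow now 10. (uses reverse residual edge)
Augment Depot→Jct1→Y2→Jct2→HubB→Y3→Port: bottleneck 4, flow now 14. (uses reverse residual edge)
No augmenting path remains; maximum flow = 14.
In the residual graph, reachable from Depot: {Depot, Jct2, Jct1, Y2, Jct3}.
Min-cut edges: Jct2→HubB (7), Y2→HubC (2), Jct3→Port (5); capacity 7 + 2 + 5 = 14.
This cut is saturated, so no flow can exceed 14.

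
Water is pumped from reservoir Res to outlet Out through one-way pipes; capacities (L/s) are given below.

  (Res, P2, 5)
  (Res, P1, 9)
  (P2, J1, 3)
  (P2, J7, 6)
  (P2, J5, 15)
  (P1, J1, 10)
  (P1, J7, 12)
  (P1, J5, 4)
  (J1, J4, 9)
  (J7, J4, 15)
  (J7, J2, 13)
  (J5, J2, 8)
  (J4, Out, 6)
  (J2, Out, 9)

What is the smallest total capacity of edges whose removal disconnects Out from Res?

14

Augment Res→P2→J1→J4→Out: bottleneck 3, flow now 3.
Augment Res→P2→J7→J4→Out: bottleneck 2, flow now 5.
Augment Res→P1→J1→J4→Out: bottleneck 1, flow now 6.
Augment Res→P1→J7→J2→Out: bottleneck 8, flow now 14.
No augmenting path remains; maximum flow = 14.
By max-flow min-cut, the minimum cut capacity equals the max flow.
In the residual graph, reachable from Res: {Res}.
Min-cut edges: Res→P2 (5), Res→P1 (9); capacity 5 + 9 = 14.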